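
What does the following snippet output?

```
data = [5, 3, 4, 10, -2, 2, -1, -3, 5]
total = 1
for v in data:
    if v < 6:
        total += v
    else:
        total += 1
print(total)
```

v=5: <6, total = 1+5 = 6
v=3: <6, total = 6+3 = 9
v=4: <6, total = 9+4 = 13
v=10: not <6, total = 13+1 = 14
v=-2: <6, total = 14+(-2) = 12
v=2: <6, total = 12+2 = 14
v=-1: <6, total = 14+(-1) = 13
v=-3: <6, total = 13+(-3) = 10
v=5: <6, total = 10+5 = 15

15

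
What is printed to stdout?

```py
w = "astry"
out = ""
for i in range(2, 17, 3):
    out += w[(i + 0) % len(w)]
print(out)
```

i=2: add w[2]='t' → 't'
i=5: add w[0]='a' → 'ta'
i=8: add w[3]='r' → 'tar'
i=11: add w[1]='s' → 'tars'
i=14: add w[4]='y' → 'tarsy'

tarsy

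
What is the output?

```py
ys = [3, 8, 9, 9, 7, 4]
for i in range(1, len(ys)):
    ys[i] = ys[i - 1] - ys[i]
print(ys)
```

[3, -5, -14, -23, -30, -34]

i=1: ys[1] = 3-8 = -5 → [3, -5, 9, 9, 7, 4]
i=2: ys[2] = (-5)-9 = -14 → [3, -5, -14, 9, 7, 4]
i=3: ys[3] = (-14)-9 = -23 → [3, -5, -14, -23, 7, 4]
i=4: ys[4] = (-23)-7 = -30 → [3, -5, -14, -23, -30, 4]
i=5: ys[5] = (-30)-4 = -34 → [3, -5, -14, -23, -30, -34]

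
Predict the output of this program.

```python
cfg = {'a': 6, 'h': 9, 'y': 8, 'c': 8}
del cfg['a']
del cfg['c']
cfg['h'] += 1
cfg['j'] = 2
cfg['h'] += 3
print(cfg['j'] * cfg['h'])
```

26

del 'a' → {'h': 9, 'y': 8, 'c': 8}
del 'c' → {'h': 9, 'y': 8}
cfg['h'] = 9+1 = 10 → {'h': 10, 'y': 8}
cfg['j'] = 2 → {'h': 10, 'y': 8, 'j': 2}
cfg['h'] = 10+3 = 13 → {'h': 13, 'y': 8, 'j': 2}
cfg['j']*cfg['h'] = 2*13 = 26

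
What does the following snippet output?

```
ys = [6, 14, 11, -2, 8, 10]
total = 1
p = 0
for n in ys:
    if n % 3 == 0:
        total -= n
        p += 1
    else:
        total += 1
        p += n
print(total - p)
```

n=6: %3==0, total = 1-6 = -5; p=1
n=14: not %3==0, total = (-5)+1 = -4; p=15
n=11: not %3==0, total = (-4)+1 = -3; p=26
n=-2: not %3==0, total = (-3)+1 = -2; p=24
n=8: not %3==0, total = (-2)+1 = -1; p=32
n=10: not %3==0, total = (-1)+1 = 0; p=42
total-p = 0-42 = -42

-42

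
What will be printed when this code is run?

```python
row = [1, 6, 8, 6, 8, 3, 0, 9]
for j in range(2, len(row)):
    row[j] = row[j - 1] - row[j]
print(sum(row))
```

-85

j=2: row[2] = 6-8 = -2 → [1, 6, -2, 6, 8, 3, 0, 9]
j=3: row[3] = (-2)-6 = -8 → [1, 6, -2, -8, 8, 3, 0, 9]
j=4: row[4] = (-8)-8 = -16 → [1, 6, -2, -8, -16, 3, 0, 9]
j=5: row[5] = (-16)-3 = -19 → [1, 6, -2, -8, -16, -19, 0, 9]
j=6: row[6] = (-19)-0 = -19 → [1, 6, -2, -8, -16, -19, -19, 9]
j=7: row[7] = (-19)-9 = -28 → [1, 6, -2, -8, -16, -19, -19, -28]
sum = -85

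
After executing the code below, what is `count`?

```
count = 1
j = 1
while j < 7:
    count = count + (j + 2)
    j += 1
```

34

j=1: count = 1+3 = 4
j=2: count = 4+4 = 8
j=3: count = 8+5 = 13
j=4: count = 13+6 = 19
j=5: count = 19+7 = 26
j=6: count = 26+8 = 34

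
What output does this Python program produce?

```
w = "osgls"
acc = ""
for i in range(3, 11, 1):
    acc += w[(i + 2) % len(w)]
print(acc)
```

i=3: add w[0]='o' → 'o'
i=4: add w[1]='s' → 'os'
i=5: add w[2]='g' → 'osg'
i=6: add w[3]='l' → 'osgl'
i=7: add w[4]='s' → 'osgls'
i=8: add w[0]='o' → 'osglso'
i=9: add w[1]='s' → 'osglsos'
i=10: add w[2]='g' → 'osglsosg'

osglsosg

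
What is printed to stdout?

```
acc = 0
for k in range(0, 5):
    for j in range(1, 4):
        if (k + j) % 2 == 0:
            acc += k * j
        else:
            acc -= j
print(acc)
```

k=0,j=1: odd sum, acc = 0-1 = -1
k=0,j=2: even sum, acc = (-1)+0 = -1
k=0,j=3: odd sum, acc = (-1)-3 = -4
k=1,j=1: even sum, acc = (-4)+1 = -3
k=1,j=2: odd sum, acc = (-3)-2 = -5
k=1,j=3: even sum, acc = (-5)+3 = -2
k=2,j=1: odd sum, acc = (-2)-1 = -3
k=2,j=2: even sum, acc = (-3)+4 = 1
k=2,j=3: odd sum, acc = 1-3 = -2
k=3,j=1: even sum, acc = (-2)+3 = 1
k=3,j=2: odd sum, acc = 1-2 = -1
k=3,j=3: even sum, acc = (-1)+9 = 8
k=4,j=1: odd sum, acc = 8-1 = 7
k=4,j=2: even sum, acc = 7+8 = 15
k=4,j=3: odd sum, acc = 15-3 = 12

12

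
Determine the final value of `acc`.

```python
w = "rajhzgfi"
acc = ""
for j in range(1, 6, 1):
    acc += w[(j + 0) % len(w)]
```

j=1: add w[1]='a' → 'a'
j=2: add w[2]='j' → 'aj'
j=3: add w[3]='h' → 'ajh'
j=4: add w[4]='z' → 'ajhz'
j=5: add w[5]='g' → 'ajhzg'

'ajhzg'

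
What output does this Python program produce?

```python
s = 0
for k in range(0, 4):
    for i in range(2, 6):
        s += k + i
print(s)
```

80

k=0,i=2: s = 0+2 = 2
k=0,i=3: s = 2+3 = 5
k=0,i=4: s = 5+4 = 9
k=0,i=5: s = 9+5 = 14
k=1,i=2: s = 14+3 = 17
k=1,i=3: s = 17+4 = 21
k=1,i=4: s = 21+5 = 26
k=1,i=5: s = 26+6 = 32
k=2,i=2: s = 32+4 = 36
k=2,i=3: s = 36+5 = 41
k=2,i=4: s = 41+6 = 47
k=2,i=5: s = 47+7 = 54
k=3,i=2: s = 54+5 = 59
k=3,i=3: s = 59+6 = 65
k=3,i=4: s = 65+7 = 72
k=3,i=5: s = 72+8 = 80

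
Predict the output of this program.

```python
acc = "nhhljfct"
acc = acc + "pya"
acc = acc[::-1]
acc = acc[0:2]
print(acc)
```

+ 'pya' → 'nhhljfctpya'
reverse → 'ayptcfjlhhn'
slice [0:2] → 'ay'

ay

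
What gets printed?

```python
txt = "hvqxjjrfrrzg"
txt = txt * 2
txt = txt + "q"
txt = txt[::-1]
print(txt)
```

qgzrrfrjjxqvhgzrrfrjjxqvh

repeat ×2 → 'hvqxjjrfrrzghvqxjjrfrrzg'
+ 'q' → 'hvqxjjrfrrzghvqxjjrfrrzgq'
reverse → 'qgzrrfrjjxqvhgzrrfrjjxqvh'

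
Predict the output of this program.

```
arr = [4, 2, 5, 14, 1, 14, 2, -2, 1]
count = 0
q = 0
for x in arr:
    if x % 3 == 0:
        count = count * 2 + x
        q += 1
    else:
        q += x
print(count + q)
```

x=4: not %3==0; q=4
x=2: not %3==0; q=6
x=5: not %3==0; q=11
x=14: not %3==0; q=25
x=1: not %3==0; q=26
x=14: not %3==0; q=40
x=2: not %3==0; q=42
x=-2: not %3==0; q=40
x=1: not %3==0; q=41
count+q = 0+41 = 41

41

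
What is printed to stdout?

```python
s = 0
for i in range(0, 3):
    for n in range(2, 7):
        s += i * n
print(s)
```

60

i=0,n=2: s = 0+0 = 0
i=0,n=3: s = 0+0 = 0
i=0,n=4: s = 0+0 = 0
i=0,n=5: s = 0+0 = 0
i=0,n=6: s = 0+0 = 0
i=1,n=2: s = 0+2 = 2
i=1,n=3: s = 2+3 = 5
i=1,n=4: s = 5+4 = 9
i=1,n=5: s = 9+5 = 14
i=1,n=6: s = 14+6 = 20
i=2,n=2: s = 20+4 = 24
i=2,n=3: s = 24+6 = 30
i=2,n=4: s = 30+8 = 38
i=2,n=5: s = 38+10 = 48
i=2,n=6: s = 48+12 = 60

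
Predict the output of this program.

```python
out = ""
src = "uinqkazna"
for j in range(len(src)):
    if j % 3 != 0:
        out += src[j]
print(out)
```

inkana

j=0: skip
j=1: add 'i' → 'i'
j=2: add 'n' → 'in'
j=3: skip
j=4: add 'k' → 'ink'
j=5: add 'a' → 'inka'
j=6: skip
j=7: add 'n' → 'inkan'
j=8: add 'a' → 'inkana'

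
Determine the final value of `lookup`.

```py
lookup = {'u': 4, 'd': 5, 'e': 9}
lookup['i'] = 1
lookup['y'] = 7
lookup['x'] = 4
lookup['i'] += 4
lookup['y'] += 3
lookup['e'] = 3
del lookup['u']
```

lookup['i'] = 1 → {'u': 4, 'd': 5, 'e': 9, 'i': 1}
lookup['y'] = 7 → {'u': 4, 'd': 5, 'e': 9, 'i': 1, 'y': 7}
lookup['x'] = 4 → {'u': 4, 'd': 5, 'e': 9, 'i': 1, 'y': 7, 'x': 4}
lookup['i'] = 1+4 = 5 → {'u': 4, 'd': 5, 'e': 9, 'i': 5, 'y': 7, 'x': 4}
lookup['y'] = 7+3 = 10 → {'u': 4, 'd': 5, 'e': 9, 'i': 5, 'y': 10, 'x': 4}
lookup['e'] = 3 → {'u': 4, 'd': 5, 'e': 3, 'i': 5, 'y': 10, 'x': 4}
del 'u' → {'d': 5, 'e': 3, 'i': 5, 'y': 10, 'x': 4}

{'d': 5, 'e': 3, 'i': 5, 'y': 10, 'x': 4}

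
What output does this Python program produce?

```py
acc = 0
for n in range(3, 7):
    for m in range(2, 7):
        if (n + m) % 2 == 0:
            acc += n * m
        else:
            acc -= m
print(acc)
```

144

n=3,m=2: odd sum, acc = 0-2 = -2
n=3,m=3: even sum, acc = (-2)+9 = 7
n=3,m=4: odd sum, acc = 7-4 = 3
n=3,m=5: even sum, acc = 3+15 = 18
n=3,m=6: odd sum, acc = 18-6 = 12
n=4,m=2: even sum, acc = 12+8 = 20
n=4,m=3: odd sum, acc = 20-3 = 17
n=4,m=4: even sum, acc = 17+16 = 33
n=4,m=5: odd sum, acc = 33-5 = 28
n=4,m=6: even sum, acc = 28+24 = 52
n=5,m=2: odd sum, acc = 52-2 = 50
n=5,m=3: even sum, acc = 50+15 = 65
n=5,m=4: odd sum, acc = 65-4 = 61
n=5,m=5: even sum, acc = 61+25 = 86
n=5,m=6: odd sum, acc = 86-6 = 80
n=6,m=2: even sum, acc = 80+12 = 92
n=6,m=3: odd sum, acc = 92-3 = 89
n=6,m=4: even sum, acc = 89+24 = 113
n=6,m=5: odd sum, acc = 113-5 = 108
n=6,m=6: even sum, acc = 108+36 = 144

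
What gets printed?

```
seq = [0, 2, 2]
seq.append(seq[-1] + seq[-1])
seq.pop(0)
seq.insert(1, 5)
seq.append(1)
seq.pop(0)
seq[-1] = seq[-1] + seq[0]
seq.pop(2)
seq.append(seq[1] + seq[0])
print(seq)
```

append seq[-1]+seq[-1] = 2+2 = 4 → [0, 2, 2, 4]
pop(0) removes 0 → [2, 2, 4]
insert 5 at 1 → [2, 5, 2, 4]
append 1 → [2, 5, 2, 4, 1]
pop(0) removes 2 → [5, 2, 4, 1]
seq[-1] = seq[-1]+seq[0] = 1+5 = 6 → [5, 2, 4, 6]
pop(2) removes 4 → [5, 2, 6]
append seq[1]+seq[0] = 2+5 = 7 → [5, 2, 6, 7]

[5, 2, 6, 7]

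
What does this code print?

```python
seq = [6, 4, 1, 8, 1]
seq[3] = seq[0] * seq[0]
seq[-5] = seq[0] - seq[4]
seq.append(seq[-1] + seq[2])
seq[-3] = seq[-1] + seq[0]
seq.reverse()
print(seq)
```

seq[3] = seq[0]*seq[0] = 6*6 = 36 → [6, 4, 1, 36, 1]
seq[-5] = seq[0]-seq[4] = 6-1 = 5 → [5, 4, 1, 36, 1]
append seq[-1]+seq[2] = 1+1 = 2 → [5, 4, 1, 36, 1, 2]
seq[-3] = seq[-1]+seq[0] = 2+5 = 7 → [5, 4, 1, 7, 1, 2]
reverse → [2, 1, 7, 1, 4, 5]

[2, 1, 7, 1, 4, 5]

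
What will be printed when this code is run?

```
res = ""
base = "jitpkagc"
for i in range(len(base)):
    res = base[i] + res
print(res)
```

i=0: prepend 'j' → 'j'
i=1: prepend 'i' → 'ij'
i=2: prepend 't' → 'tij'
i=3: prepend 'p' → 'ptij'
i=4: prepend 'k' → 'kptij'
i=5: prepend 'a' → 'akptij'
i=6: prepend 'g' → 'gakptij'
i=7: prepend 'c' → 'cgakptij'

cgakptij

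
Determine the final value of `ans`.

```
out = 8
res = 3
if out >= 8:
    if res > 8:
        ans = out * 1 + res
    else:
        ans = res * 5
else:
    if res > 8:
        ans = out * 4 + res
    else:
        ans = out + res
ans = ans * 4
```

out=8, res=3
out >= 8 is True; res > 8 is False
→ ans = res * 5 = 15
ans = 15*4 = 60

60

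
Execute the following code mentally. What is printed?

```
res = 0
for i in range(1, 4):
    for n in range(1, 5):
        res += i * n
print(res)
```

60

i=1,n=1: res = 0+1 = 1
i=1,n=2: res = 1+2 = 3
i=1,n=3: res = 3+3 = 6
i=1,n=4: res = 6+4 = 10
i=2,n=1: res = 10+2 = 12
i=2,n=2: res = 12+4 = 16
i=2,n=3: res = 16+6 = 22
i=2,n=4: res = 22+8 = 30
i=3,n=1: res = 30+3 = 33
i=3,n=2: res = 33+6 = 39
i=3,n=3: res = 39+9 = 48
i=3,n=4: res = 48+12 = 60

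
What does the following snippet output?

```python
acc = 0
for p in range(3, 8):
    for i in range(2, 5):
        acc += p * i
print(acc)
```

225

p=3,i=2: acc = 0+6 = 6
p=3,i=3: acc = 6+9 = 15
p=3,i=4: acc = 15+12 = 27
p=4,i=2: acc = 27+8 = 35
p=4,i=3: acc = 35+12 = 47
p=4,i=4: acc = 47+16 = 63
p=5,i=2: acc = 63+10 = 73
p=5,i=3: acc = 73+15 = 88
p=5,i=4: acc = 88+20 = 108
p=6,i=2: acc = 108+12 = 120
p=6,i=3: acc = 120+18 = 138
p=6,i=4: acc = 138+24 = 162
p=7,i=2: acc = 162+14 = 176
p=7,i=3: acc = 176+21 = 197
p=7,i=4: acc = 197+28 = 225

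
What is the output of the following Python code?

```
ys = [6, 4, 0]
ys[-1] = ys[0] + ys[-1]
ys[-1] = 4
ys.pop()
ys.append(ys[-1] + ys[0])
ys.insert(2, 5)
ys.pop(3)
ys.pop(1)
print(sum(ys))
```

11

ys[-1] = ys[0]+ys[-1] = 6+0 = 6 → [6, 4, 6]
ys[-1] = 4 → [6, 4, 4]
pop() removes 4 → [6, 4]
append ys[-1]+ys[0] = 4+6 = 10 → [6, 4, 10]
insert 5 at 2 → [6, 4, 5, 10]
pop(3) removes 10 → [6, 4, 5]
pop(1) removes 4 → [6, 5]
sum = 11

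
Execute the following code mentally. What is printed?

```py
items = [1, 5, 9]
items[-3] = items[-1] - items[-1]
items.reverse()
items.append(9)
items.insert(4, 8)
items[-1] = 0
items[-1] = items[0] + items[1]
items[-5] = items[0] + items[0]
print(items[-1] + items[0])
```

32

items[-3] = items[-1]-items[-1] = 9-9 = 0 → [0, 5, 9]
reverse → [9, 5, 0]
append 9 → [9, 5, 0, 9]
insert 8 at 4 → [9, 5, 0, 9, 8]
items[-1] = 0 → [9, 5, 0, 9, 0]
items[-1] = items[0]+items[1] = 9+5 = 14 → [9, 5, 0, 9, 14]
items[-5] = items[0]+items[0] = 9+9 = 18 → [18, 5, 0, 9, 14]
items[-1]+items[0] = 14+18 = 32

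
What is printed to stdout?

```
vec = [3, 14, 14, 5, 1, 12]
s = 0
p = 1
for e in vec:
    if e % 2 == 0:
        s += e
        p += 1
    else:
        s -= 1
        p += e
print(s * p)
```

e=3: not even, s = 0-1 = -1; p=4
e=14: even, s = (-1)+14 = 13; p=5
e=14: even, s = 13+14 = 27; p=6
e=5: not even, s = 27-1 = 26; p=11
e=1: not even, s = 26-1 = 25; p=12
e=12: even, s = 25+12 = 37; p=13
s*p = 37*13 = 481

481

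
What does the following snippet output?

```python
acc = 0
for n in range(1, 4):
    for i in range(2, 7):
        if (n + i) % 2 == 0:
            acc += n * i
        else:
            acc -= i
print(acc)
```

n=1,i=2: odd sum, acc = 0-2 = -2
n=1,i=3: even sum, acc = (-2)+3 = 1
n=1,i=4: odd sum, acc = 1-4 = -3
n=1,i=5: even sum, acc = (-3)+5 = 2
n=1,i=6: odd sum, acc = 2-6 = -4
n=2,i=2: even sum, acc = (-4)+4 = 0
n=2,i=3: odd sum, acc = 0-3 = -3
n=2,i=4: even sum, acc = (-3)+8 = 5
n=2,i=5: odd sum, acc = 5-5 = 0
n=2,i=6: even sum, acc = 0+12 = 12
n=3,i=2: odd sum, acc = 12-2 = 10
n=3,i=3: even sum, acc = 10+9 = 19
n=3,i=4: odd sum, acc = 19-4 = 15
n=3,i=5: even sum, acc = 15+15 = 30
n=3,i=6: odd sum, acc = 30-6 = 24

24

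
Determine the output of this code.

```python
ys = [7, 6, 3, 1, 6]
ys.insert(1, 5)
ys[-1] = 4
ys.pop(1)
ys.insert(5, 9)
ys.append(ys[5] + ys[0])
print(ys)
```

[7, 6, 3, 1, 4, 9, 16]

insert 5 at 1 → [7, 5, 6, 3, 1, 6]
ys[-1] = 4 → [7, 5, 6, 3, 1, 4]
pop(1) removes 5 → [7, 6, 3, 1, 4]
insert 9 at 5 → [7, 6, 3, 1, 4, 9]
append ys[5]+ys[0] = 9+7 = 16 → [7, 6, 3, 1, 4, 9, 16]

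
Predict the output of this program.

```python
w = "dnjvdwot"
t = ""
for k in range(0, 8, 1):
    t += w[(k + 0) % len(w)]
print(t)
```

k=0: add w[0]='d' → 'd'
k=1: add w[1]='n' → 'dn'
k=2: add w[2]='j' → 'dnj'
k=3: add w[3]='v' → 'dnjv'
k=4: add w[4]='d' → 'dnjvd'
k=5: add w[5]='w' → 'dnjvdw'
k=6: add w[6]='o' → 'dnjvdwo'
k=7: add w[7]='t' → 'dnjvdwot'

dnjvdwot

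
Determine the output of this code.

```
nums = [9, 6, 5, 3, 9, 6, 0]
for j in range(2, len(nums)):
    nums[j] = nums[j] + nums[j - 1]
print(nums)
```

j=2: nums[2] = 5+6 = 11 → [9, 6, 11, 3, 9, 6, 0]
j=3: nums[3] = 3+11 = 14 → [9, 6, 11, 14, 9, 6, 0]
j=4: nums[4] = 9+14 = 23 → [9, 6, 11, 14, 23, 6, 0]
j=5: nums[5] = 6+23 = 29 → [9, 6, 11, 14, 23, 29, 0]
j=6: nums[6] = 0+29 = 29 → [9, 6, 11, 14, 23, 29, 29]

[9, 6, 11, 14, 23, 29, 29]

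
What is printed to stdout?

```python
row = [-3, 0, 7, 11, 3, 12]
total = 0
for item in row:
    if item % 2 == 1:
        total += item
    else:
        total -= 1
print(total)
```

16

item=-3: odd, total = 0+(-3) = -3
item=0: not odd, total = (-3)-1 = -4
item=7: odd, total = (-4)+7 = 3
item=11: odd, total = 3+11 = 14
item=3: odd, total = 14+3 = 17
item=12: not odd, total = 17-1 = 16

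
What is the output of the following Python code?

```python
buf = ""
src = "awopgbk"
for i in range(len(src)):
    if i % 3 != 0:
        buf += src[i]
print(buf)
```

i=0: skip
i=1: add 'w' → 'w'
i=2: add 'o' → 'wo'
i=3: skip
i=4: add 'g' → 'wog'
i=5: add 'b' → 'wogb'
i=6: skip

wogb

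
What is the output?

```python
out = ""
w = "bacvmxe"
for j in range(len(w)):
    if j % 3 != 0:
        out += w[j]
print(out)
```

j=0: skip
j=1: add 'a' → 'a'
j=2: add 'c' → 'ac'
j=3: skip
j=4: add 'm' → 'acm'
j=5: add 'x' → 'acmx'
j=6: skip

acmx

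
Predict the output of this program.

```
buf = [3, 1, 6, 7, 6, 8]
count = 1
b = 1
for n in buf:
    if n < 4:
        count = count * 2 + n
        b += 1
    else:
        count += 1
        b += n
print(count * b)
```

450

n=3: <4, count = 1*2+3 = 5; b=2
n=1: <4, count = 5*2+1 = 11; b=3
n=6: not <4, count = 11+1 = 12; b=9
n=7: not <4, count = 12+1 = 13; b=16
n=6: not <4, count = 13+1 = 14; b=22
n=8: not <4, count = 14+1 = 15; b=30
count*b = 15*30 = 450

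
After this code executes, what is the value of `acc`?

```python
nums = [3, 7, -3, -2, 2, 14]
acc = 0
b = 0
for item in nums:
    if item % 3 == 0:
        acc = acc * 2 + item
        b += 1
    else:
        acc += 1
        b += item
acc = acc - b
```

-15

item=3: %3==0, acc = 0*2+3 = 3; b=1
item=7: not %3==0, acc = 3+1 = 4; b=8
item=-3: %3==0, acc = 4*2+(-3) = 5; b=9
item=-2: not %3==0, acc = 5+1 = 6; b=7
item=2: not %3==0, acc = 6+1 = 7; b=9
item=14: not %3==0, acc = 7+1 = 8; b=23
acc-b = 8-23 = -15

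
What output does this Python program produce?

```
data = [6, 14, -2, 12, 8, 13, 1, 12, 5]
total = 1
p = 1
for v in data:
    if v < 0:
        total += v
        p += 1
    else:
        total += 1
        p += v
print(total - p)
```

-66

v=6: not <0, total = 1+1 = 2; p=7
v=14: not <0, total = 2+1 = 3; p=21
v=-2: <0, total = 3+(-2) = 1; p=22
v=12: not <0, total = 1+1 = 2; p=34
v=8: not <0, total = 2+1 = 3; p=42
v=13: not <0, total = 3+1 = 4; p=55
v=1: not <0, total = 4+1 = 5; p=56
v=12: not <0, total = 5+1 = 6; p=68
v=5: not <0, total = 6+1 = 7; p=73
total-p = 7-73 = -66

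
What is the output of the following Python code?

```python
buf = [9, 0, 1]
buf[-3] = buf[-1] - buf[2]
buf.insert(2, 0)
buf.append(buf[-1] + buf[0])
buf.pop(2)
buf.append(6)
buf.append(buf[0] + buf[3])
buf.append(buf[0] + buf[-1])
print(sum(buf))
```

buf[-3] = buf[-1]-buf[2] = 1-1 = 0 → [0, 0, 1]
insert 0 at 2 → [0, 0, 0, 1]
append buf[-1]+buf[0] = 1+0 = 1 → [0, 0, 0, 1, 1]
pop(2) removes 0 → [0, 0, 1, 1]
append 6 → [0, 0, 1, 1, 6]
append buf[0]+buf[3] = 0+1 = 1 → [0, 0, 1, 1, 6, 1]
append buf[0]+buf[-1] = 0+1 = 1 → [0, 0, 1, 1, 6, 1, 1]
sum = 10

10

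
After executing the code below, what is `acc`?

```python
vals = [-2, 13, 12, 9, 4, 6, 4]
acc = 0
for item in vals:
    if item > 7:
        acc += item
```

item=-2: not >7
item=13: >7, acc = 0+13 = 13
item=12: >7, acc = 13+12 = 25
item=9: >7, acc = 25+9 = 34
item=4: not >7
item=6: not >7
item=4: not >7

34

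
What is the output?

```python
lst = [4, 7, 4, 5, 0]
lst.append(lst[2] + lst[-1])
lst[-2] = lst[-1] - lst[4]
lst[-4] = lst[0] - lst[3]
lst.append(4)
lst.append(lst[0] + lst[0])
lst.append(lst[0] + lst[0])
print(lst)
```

[4, 7, -1, 5, 4, 4, 4, 8, 8]

append lst[2]+lst[-1] = 4+0 = 4 → [4, 7, 4, 5, 0, 4]
lst[-2] = lst[-1]-lst[4] = 4-0 = 4 → [4, 7, 4, 5, 4, 4]
lst[-4] = lst[0]-lst[3] = 4-5 = -1 → [4, 7, -1, 5, 4, 4]
append 4 → [4, 7, -1, 5, 4, 4, 4]
append lst[0]+lst[0] = 4+4 = 8 → [4, 7, -1, 5, 4, 4, 4, 8]
append lst[0]+lst[0] = 4+4 = 8 → [4, 7, -1, 5, 4, 4, 4, 8, 8]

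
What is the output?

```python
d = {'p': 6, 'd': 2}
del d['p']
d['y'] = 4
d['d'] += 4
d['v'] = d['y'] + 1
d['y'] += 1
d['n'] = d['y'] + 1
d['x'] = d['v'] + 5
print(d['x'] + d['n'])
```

del 'p' → {'d': 2}
d['y'] = 4 → {'d': 2, 'y': 4}
d['d'] = 2+4 = 6 → {'d': 6, 'y': 4}
d['v'] = d['y']+1 = 5 → {'d': 6, 'y': 4, 'v': 5}
d['y'] = 4+1 = 5 → {'d': 6, 'y': 5, 'v': 5}
d['n'] = d['y']+1 = 6 → {'d': 6, 'y': 5, 'v': 5, 'n': 6}
d['x'] = d['v']+5 = 10 → {'d': 6, 'y': 5, 'v': 5, 'n': 6, 'x': 10}
d['x']+d['n'] = 10+6 = 16

16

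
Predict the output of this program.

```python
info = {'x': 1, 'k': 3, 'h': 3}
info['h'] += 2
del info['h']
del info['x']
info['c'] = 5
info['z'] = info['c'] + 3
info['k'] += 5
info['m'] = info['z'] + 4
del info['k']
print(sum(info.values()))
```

25

info['h'] = 3+2 = 5 → {'x': 1, 'k': 3, 'h': 5}
del 'h' → {'x': 1, 'k': 3}
del 'x' → {'k': 3}
info['c'] = 5 → {'k': 3, 'c': 5}
info['z'] = info['c']+3 = 8 → {'k': 3, 'c': 5, 'z': 8}
info['k'] = 3+5 = 8 → {'k': 8, 'c': 5, 'z': 8}
info['m'] = info['z']+4 = 12 → {'k': 8, 'c': 5, 'z': 8, 'm': 12}
del 'k' → {'c': 5, 'z': 8, 'm': 12}
sum of values = 25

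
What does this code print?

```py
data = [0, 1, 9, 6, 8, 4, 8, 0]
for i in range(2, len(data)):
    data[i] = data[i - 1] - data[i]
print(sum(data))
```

i=2: data[2] = 1-9 = -8 → [0, 1, -8, 6, 8, 4, 8, 0]
i=3: data[3] = (-8)-6 = -14 → [0, 1, -8, -14, 8, 4, 8, 0]
i=4: data[4] = (-14)-8 = -22 → [0, 1, -8, -14, -22, 4, 8, 0]
i=5: data[5] = (-22)-4 = -26 → [0, 1, -8, -14, -22, -26, 8, 0]
i=6: data[6] = (-26)-8 = -34 → [0, 1, -8, -14, -22, -26, -34, 0]
i=7: data[7] = (-34)-0 = -34 → [0, 1, -8, -14, -22, -26, -34, -34]
sum = -137

-137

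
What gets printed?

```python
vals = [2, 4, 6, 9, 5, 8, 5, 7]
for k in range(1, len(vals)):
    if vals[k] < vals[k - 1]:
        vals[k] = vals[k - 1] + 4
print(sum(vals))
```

k=1: 4>=2, unchanged → [2, 4, 6, 9, 5, 8, 5, 7]
k=2: 6>=4, unchanged → [2, 4, 6, 9, 5, 8, 5, 7]
k=3: 9>=6, unchanged → [2, 4, 6, 9, 5, 8, 5, 7]
k=4: 5<9, vals[4] = 9+4 = 13 → [2, 4, 6, 9, 13, 8, 5, 7]
k=5: 8<13, vals[5] = 13+4 = 17 → [2, 4, 6, 9, 13, 17, 5, 7]
k=6: 5<17, vals[6] = 17+4 = 21 → [2, 4, 6, 9, 13, 17, 21, 7]
k=7: 7<21, vals[7] = 21+4 = 25 → [2, 4, 6, 9, 13, 17, 21, 25]
sum = 97

97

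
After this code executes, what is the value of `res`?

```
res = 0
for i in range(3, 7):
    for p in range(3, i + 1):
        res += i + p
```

90

i=3,p=3: res = 0+6 = 6
i=4,p=3: res = 6+7 = 13
i=4,p=4: res = 13+8 = 21
i=5,p=3: res = 21+8 = 29
i=5,p=4: res = 29+9 = 38
i=5,p=5: res = 38+10 = 48
i=6,p=3: res = 48+9 = 57
i=6,p=4: res = 57+10 = 67
i=6,p=5: res = 67+11 = 78
i=6,p=6: res = 78+12 = 90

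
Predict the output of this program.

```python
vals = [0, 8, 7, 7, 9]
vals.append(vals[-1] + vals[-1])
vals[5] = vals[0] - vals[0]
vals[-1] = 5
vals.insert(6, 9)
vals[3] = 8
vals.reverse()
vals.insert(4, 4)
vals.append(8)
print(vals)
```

[9, 5, 9, 8, 4, 7, 8, 0, 8]

append vals[-1]+vals[-1] = 9+9 = 18 → [0, 8, 7, 7, 9, 18]
vals[5] = vals[0]-vals[0] = 0-0 = 0 → [0, 8, 7, 7, 9, 0]
vals[-1] = 5 → [0, 8, 7, 7, 9, 5]
insert 9 at 6 → [0, 8, 7, 7, 9, 5, 9]
vals[3] = 8 → [0, 8, 7, 8, 9, 5, 9]
reverse → [9, 5, 9, 8, 7, 8, 0]
insert 4 at 4 → [9, 5, 9, 8, 4, 7, 8, 0]
append 8 → [9, 5, 9, 8, 4, 7, 8, 0, 8]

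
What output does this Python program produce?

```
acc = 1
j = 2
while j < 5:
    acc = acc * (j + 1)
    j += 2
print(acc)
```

15

j=2: acc = 1*3 = 3
j=4: acc = 3*5 = 15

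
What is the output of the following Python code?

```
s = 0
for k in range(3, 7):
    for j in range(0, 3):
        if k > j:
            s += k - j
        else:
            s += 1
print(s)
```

42

k=3,j=0: 3>0, s = 0+3 = 3
k=3,j=1: 3>1, s = 3+2 = 5
k=3,j=2: 3>2, s = 5+1 = 6
k=4,j=0: 4>0, s = 6+4 = 10
k=4,j=1: 4>1, s = 10+3 = 13
k=4,j=2: 4>2, s = 13+2 = 15
k=5,j=0: 5>0, s = 15+5 = 20
k=5,j=1: 5>1, s = 20+4 = 24
k=5,j=2: 5>2, s = 24+3 = 27
k=6,j=0: 6>0, s = 27+6 = 33
k=6,j=1: 6>1, s = 33+5 = 38
k=6,j=2: 6>2, s = 38+4 = 42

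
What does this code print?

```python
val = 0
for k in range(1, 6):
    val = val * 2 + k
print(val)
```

k=1: val = 0*2+1 = 1
k=2: val = 1*2+2 = 4
k=3: val = 4*2+3 = 11
k=4: val = 11*2+4 = 26
k=5: val = 26*2+5 = 57

57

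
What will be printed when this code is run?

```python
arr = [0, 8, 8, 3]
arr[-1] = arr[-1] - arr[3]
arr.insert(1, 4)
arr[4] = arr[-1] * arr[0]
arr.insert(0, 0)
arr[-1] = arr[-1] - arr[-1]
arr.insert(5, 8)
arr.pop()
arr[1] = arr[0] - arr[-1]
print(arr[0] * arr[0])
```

arr[-1] = arr[-1]-arr[3] = 3-3 = 0 → [0, 8, 8, 0]
insert 4 at 1 → [0, 4, 8, 8, 0]
arr[4] = arr[-1]*arr[0] = 0*0 = 0 → [0, 4, 8, 8, 0]
insert 0 at 0 → [0, 0, 4, 8, 8, 0]
arr[-1] = arr[-1]-arr[-1] = 0-0 = 0 → [0, 0, 4, 8, 8, 0]
insert 8 at 5 → [0, 0, 4, 8, 8, 8, 0]
pop() removes 0 → [0, 0, 4, 8, 8, 8]
arr[1] = arr[0]-arr[-1] = 0-8 = -8 → [0, -8, 4, 8, 8, 8]
arr[0]*arr[0] = 0*0 = 0

0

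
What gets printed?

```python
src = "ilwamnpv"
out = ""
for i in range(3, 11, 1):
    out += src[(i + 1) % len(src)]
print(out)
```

i=3: add src[4]='m' → 'm'
i=4: add src[5]='n' → 'mn'
i=5: add src[6]='p' → 'mnp'
i=6: add src[7]='v' → 'mnpv'
i=7: add src[0]='i' → 'mnpvi'
i=8: add src[1]='l' → 'mnpvil'
i=9: add src[2]='w' → 'mnpvilw'
i=10: add src[3]='a' → 'mnpvilwa'

mnpvilwa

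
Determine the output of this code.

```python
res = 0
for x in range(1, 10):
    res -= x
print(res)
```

-45

x=1: res = 0-1 = -1
x=2: res = (-1)-2 = -3
x=3: res = (-3)-3 = -6
x=4: res = (-6)-4 = -10
x=5: res = (-10)-5 = -15
x=6: res = (-15)-6 = -21
x=7: res = (-21)-7 = -28
x=8: res = (-28)-8 = -36
x=9: res = (-36)-9 = -45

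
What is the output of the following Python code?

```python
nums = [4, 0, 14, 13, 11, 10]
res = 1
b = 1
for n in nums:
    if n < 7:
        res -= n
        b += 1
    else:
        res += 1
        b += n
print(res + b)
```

n=4: <7, res = 1-4 = -3; b=2
n=0: <7, res = (-3)-0 = -3; b=3
n=14: not <7, res = (-3)+1 = -2; b=17
n=13: not <7, res = (-2)+1 = -1; b=30
n=11: not <7, res = (-1)+1 = 0; b=41
n=10: not <7, res = 0+1 = 1; b=51
res+b = 1+51 = 52

52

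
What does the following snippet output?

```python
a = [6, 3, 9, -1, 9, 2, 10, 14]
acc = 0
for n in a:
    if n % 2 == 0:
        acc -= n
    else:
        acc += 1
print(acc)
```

n=6: even, acc = 0-6 = -6
n=3: not even, acc = (-6)+1 = -5
n=9: not even, acc = (-5)+1 = -4
n=-1: not even, acc = (-4)+1 = -3
n=9: not even, acc = (-3)+1 = -2
n=2: even, acc = (-2)-2 = -4
n=10: even, acc = (-4)-10 = -14
n=14: even, acc = (-14)-14 = -28

-28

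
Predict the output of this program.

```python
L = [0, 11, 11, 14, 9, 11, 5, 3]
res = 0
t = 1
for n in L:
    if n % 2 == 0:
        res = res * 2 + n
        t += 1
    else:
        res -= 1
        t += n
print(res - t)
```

-47

n=0: even, res = 0*2+0 = 0; t=2
n=11: not even, res = 0-1 = -1; t=13
n=11: not even, res = (-1)-1 = -2; t=24
n=14: even, res = (-2)*2+14 = 10; t=25
n=9: not even, res = 10-1 = 9; t=34
n=11: not even, res = 9-1 = 8; t=45
n=5: not even, res = 8-1 = 7; t=50
n=3: not even, res = 7-1 = 6; t=53
res-t = 6-53 = -47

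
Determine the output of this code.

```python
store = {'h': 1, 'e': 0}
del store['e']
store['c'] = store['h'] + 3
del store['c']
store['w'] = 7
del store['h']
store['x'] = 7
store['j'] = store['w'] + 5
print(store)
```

del 'e' → {'h': 1}
store['c'] = store['h']+3 = 4 → {'h': 1, 'c': 4}
del 'c' → {'h': 1}
store['w'] = 7 → {'h': 1, 'w': 7}
del 'h' → {'w': 7}
store['x'] = 7 → {'w': 7, 'x': 7}
store['j'] = store['w']+5 = 12 → {'w': 7, 'x': 7, 'j': 12}

{'w': 7, 'x': 7, 'j': 12}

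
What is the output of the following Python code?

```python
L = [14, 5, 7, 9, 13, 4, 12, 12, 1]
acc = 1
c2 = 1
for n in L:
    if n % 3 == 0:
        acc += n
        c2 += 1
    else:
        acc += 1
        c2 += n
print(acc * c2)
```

1920

n=14: not %3==0, acc = 1+1 = 2; c2=15
n=5: not %3==0, acc = 2+1 = 3; c2=20
n=7: not %3==0, acc = 3+1 = 4; c2=27
n=9: %3==0, acc = 4+9 = 13; c2=28
n=13: not %3==0, acc = 13+1 = 14; c2=41
n=4: not %3==0, acc = 14+1 = 15; c2=45
n=12: %3==0, acc = 15+12 = 27; c2=46
n=12: %3==0, acc = 27+12 = 39; c2=47
n=1: not %3==0, acc = 39+1 = 40; c2=48
acc*c2 = 40*48 = 1920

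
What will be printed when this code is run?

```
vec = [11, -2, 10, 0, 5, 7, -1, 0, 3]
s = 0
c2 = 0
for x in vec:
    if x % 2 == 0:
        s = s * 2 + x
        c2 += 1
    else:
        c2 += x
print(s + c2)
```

53

x=11: not even; c2=11
x=-2: even, s = 0*2+(-2) = -2; c2=12
x=10: even, s = (-2)*2+10 = 6; c2=13
x=0: even, s = 6*2+0 = 12; c2=14
x=5: not even; c2=19
x=7: not even; c2=26
x=-1: not even; c2=25
x=0: even, s = 12*2+0 = 24; c2=26
x=3: not even; c2=29
s+c2 = 24+29 = 53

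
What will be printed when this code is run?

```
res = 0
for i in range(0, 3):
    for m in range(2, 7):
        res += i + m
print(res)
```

i=0,m=2: res = 0+2 = 2
i=0,m=3: res = 2+3 = 5
i=0,m=4: res = 5+4 = 9
i=0,m=5: res = 9+5 = 14
i=0,m=6: res = 14+6 = 20
i=1,m=2: res = 20+3 = 23
i=1,m=3: res = 23+4 = 27
i=1,m=4: res = 27+5 = 32
i=1,m=5: res = 32+6 = 38
i=1,m=6: res = 38+7 = 45
i=2,m=2: res = 45+4 = 49
i=2,m=3: res = 49+5 = 54
i=2,m=4: res = 54+6 = 60
i=2,m=5: res = 60+7 = 67
i=2,m=6: res = 67+8 = 75

75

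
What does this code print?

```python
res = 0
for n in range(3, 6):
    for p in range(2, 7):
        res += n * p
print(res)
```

240

n=3,p=2: res = 0+6 = 6
n=3,p=3: res = 6+9 = 15
n=3,p=4: res = 15+12 = 27
n=3,p=5: res = 27+15 = 42
n=3,p=6: res = 42+18 = 60
n=4,p=2: res = 60+8 = 68
n=4,p=3: res = 68+12 = 80
n=4,p=4: res = 80+16 = 96
n=4,p=5: res = 96+20 = 116
n=4,p=6: res = 116+24 = 140
n=5,p=2: res = 140+10 = 150
n=5,p=3: res = 150+15 = 165
n=5,p=4: res = 165+20 = 185
n=5,p=5: res = 185+25 = 210
n=5,p=6: res = 210+30 = 240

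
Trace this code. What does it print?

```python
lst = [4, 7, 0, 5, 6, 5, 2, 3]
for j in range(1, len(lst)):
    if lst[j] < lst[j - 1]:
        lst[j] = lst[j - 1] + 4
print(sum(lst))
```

j=1: 7>=4, unchanged → [4, 7, 0, 5, 6, 5, 2, 3]
j=2: 0<7, lst[2] = 7+4 = 11 → [4, 7, 11, 5, 6, 5, 2, 3]
j=3: 5<11, lst[3] = 11+4 = 15 → [4, 7, 11, 15, 6, 5, 2, 3]
j=4: 6<15, lst[4] = 15+4 = 19 → [4, 7, 11, 15, 19, 5, 2, 3]
j=5: 5<19, lst[5] = 19+4 = 23 → [4, 7, 11, 15, 19, 23, 2, 3]
j=6: 2<23, lst[6] = 23+4 = 27 → [4, 7, 11, 15, 19, 23, 27, 3]
j=7: 3<27, lst[7] = 27+4 = 31 → [4, 7, 11, 15, 19, 23, 27, 31]
sum = 137

137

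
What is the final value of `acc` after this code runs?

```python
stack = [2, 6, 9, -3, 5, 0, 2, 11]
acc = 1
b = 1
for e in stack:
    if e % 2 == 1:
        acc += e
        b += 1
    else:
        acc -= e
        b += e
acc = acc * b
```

195

e=2: not odd, acc = 1-2 = -1; b=3
e=6: not odd, acc = (-1)-6 = -7; b=9
e=9: odd, acc = (-7)+9 = 2; b=10
e=-3: odd, acc = 2+(-3) = -1; b=11
e=5: odd, acc = (-1)+5 = 4; b=12
e=0: not odd, acc = 4-0 = 4; b=12
e=2: not odd, acc = 4-2 = 2; b=14
e=11: odd, acc = 2+11 = 13; b=15
acc*b = 13*15 = 195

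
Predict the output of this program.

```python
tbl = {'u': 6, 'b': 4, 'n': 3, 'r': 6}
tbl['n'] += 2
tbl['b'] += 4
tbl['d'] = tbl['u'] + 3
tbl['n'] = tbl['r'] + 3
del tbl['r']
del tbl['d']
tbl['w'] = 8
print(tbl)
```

{'u': 6, 'b': 8, 'n': 9, 'w': 8}

tbl['n'] = 3+2 = 5 → {'u': 6, 'b': 4, 'n': 5, 'r': 6}
tbl['b'] = 4+4 = 8 → {'u': 6, 'b': 8, 'n': 5, 'r': 6}
tbl['d'] = tbl['u']+3 = 9 → {'u': 6, 'b': 8, 'n': 5, 'r': 6, 'd': 9}
tbl['n'] = tbl['r']+3 = 9 → {'u': 6, 'b': 8, 'n': 9, 'r': 6, 'd': 9}
del 'r' → {'u': 6, 'b': 8, 'n': 9, 'd': 9}
del 'd' → {'u': 6, 'b': 8, 'n': 9}
tbl['w'] = 8 → {'u': 6, 'b': 8, 'n': 9, 'w': 8}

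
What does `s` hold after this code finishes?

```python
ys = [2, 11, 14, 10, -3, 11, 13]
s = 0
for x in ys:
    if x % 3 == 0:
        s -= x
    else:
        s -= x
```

x=2: not %3==0, s = 0-2 = -2
x=11: not %3==0, s = (-2)-11 = -13
x=14: not %3==0, s = (-13)-14 = -27
x=10: not %3==0, s = (-27)-10 = -37
x=-3: %3==0, s = (-37)-(-3) = -34
x=11: not %3==0, s = (-34)-11 = -45
x=13: not %3==0, s = (-45)-13 = -58

-58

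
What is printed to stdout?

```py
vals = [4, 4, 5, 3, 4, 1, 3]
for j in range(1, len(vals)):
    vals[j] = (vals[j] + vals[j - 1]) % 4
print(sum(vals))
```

j=1: vals[1] = (4+4)%4 = 0 → [4, 0, 5, 3, 4, 1, 3]
j=2: vals[2] = (5+0)%4 = 1 → [4, 0, 1, 3, 4, 1, 3]
j=3: vals[3] = (3+1)%4 = 0 → [4, 0, 1, 0, 4, 1, 3]
j=4: vals[4] = (4+0)%4 = 0 → [4, 0, 1, 0, 0, 1, 3]
j=5: vals[5] = (1+0)%4 = 1 → [4, 0, 1, 0, 0, 1, 3]
j=6: vals[6] = (3+1)%4 = 0 → [4, 0, 1, 0, 0, 1, 0]
sum = 6

6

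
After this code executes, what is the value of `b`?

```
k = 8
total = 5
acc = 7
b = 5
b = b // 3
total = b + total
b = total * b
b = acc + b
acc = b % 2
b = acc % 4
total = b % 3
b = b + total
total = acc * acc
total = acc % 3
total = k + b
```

b = 5//3 = 1
total = 1+5 = 6
b = 6*1 = 6
b = 7+6 = 13
acc = 13%2 = 1
b = 1%4 = 1
total = 1%3 = 1
b = 1+1 = 2
total = 1*1 = 1
total = 1%3 = 1
total = 8+2 = 10

2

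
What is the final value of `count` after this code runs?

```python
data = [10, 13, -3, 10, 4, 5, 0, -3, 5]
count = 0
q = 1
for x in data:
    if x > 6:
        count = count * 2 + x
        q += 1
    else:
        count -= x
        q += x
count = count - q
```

59

x=10: >6, count = 0*2+10 = 10; q=2
x=13: >6, count = 10*2+13 = 33; q=3
x=-3: not >6, count = 33-(-3) = 36; q=0
x=10: >6, count = 36*2+10 = 82; q=1
x=4: not >6, count = 82-4 = 78; q=5
x=5: not >6, count = 78-5 = 73; q=10
x=0: not >6, count = 73-0 = 73; q=10
x=-3: not >6, count = 73-(-3) = 76; q=7
x=5: not >6, count = 76-5 = 71; q=12
count-q = 71-12 = 59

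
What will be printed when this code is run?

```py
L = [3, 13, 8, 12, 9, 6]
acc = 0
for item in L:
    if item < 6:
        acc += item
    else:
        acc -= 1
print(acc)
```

-2

item=3: <6, acc = 0+3 = 3
item=13: not <6, acc = 3-1 = 2
item=8: not <6, acc = 2-1 = 1
item=12: not <6, acc = 1-1 = 0
item=9: not <6, acc = 0-1 = -1
item=6: not <6, acc = (-1)-1 = -2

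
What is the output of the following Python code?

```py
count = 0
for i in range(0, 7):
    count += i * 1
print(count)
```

i=0: count = 0+0*1 = 0
i=1: count = 0+1*1 = 1
i=2: count = 1+2*1 = 3
i=3: count = 3+3*1 = 6
i=4: count = 6+4*1 = 10
i=5: count = 10+5*1 = 15
i=6: count = 15+6*1 = 21

21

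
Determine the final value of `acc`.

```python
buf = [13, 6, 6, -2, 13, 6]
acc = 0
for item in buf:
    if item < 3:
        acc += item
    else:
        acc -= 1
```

-7

item=13: not <3, acc = 0-1 = -1
item=6: not <3, acc = (-1)-1 = -2
item=6: not <3, acc = (-2)-1 = -3
item=-2: <3, acc = (-3)+(-2) = -5
item=13: not <3, acc = (-5)-1 = -6
item=6: not <3, acc = (-6)-1 = -7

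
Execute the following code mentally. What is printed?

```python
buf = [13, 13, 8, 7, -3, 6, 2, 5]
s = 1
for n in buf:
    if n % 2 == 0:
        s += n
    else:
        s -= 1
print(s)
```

12

n=13: not even, s = 1-1 = 0
n=13: not even, s = 0-1 = -1
n=8: even, s = (-1)+8 = 7
n=7: not even, s = 7-1 = 6
n=-3: not even, s = 6-1 = 5
n=6: even, s = 5+6 = 11
n=2: even, s = 11+2 = 13
n=5: not even, s = 13-1 = 12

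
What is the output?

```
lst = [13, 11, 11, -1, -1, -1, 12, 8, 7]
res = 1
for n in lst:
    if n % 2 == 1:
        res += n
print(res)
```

n=13: odd, res = 1+13 = 14
n=11: odd, res = 14+11 = 25
n=11: odd, res = 25+11 = 36
n=-1: odd, res = 36+(-1) = 35
n=-1: odd, res = 35+(-1) = 34
n=-1: odd, res = 34+(-1) = 33
n=12: not odd
n=8: not odd
n=7: odd, res = 33+7 = 40

40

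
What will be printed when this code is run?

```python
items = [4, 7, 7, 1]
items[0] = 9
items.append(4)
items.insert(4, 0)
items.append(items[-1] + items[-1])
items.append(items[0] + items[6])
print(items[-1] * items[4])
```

0

items[0] = 9 → [9, 7, 7, 1]
append 4 → [9, 7, 7, 1, 4]
insert 0 at 4 → [9, 7, 7, 1, 0, 4]
append items[-1]+items[-1] = 4+4 = 8 → [9, 7, 7, 1, 0, 4, 8]
append items[0]+items[6] = 9+8 = 17 → [9, 7, 7, 1, 0, 4, 8, 17]
items[-1]*items[4] = 17*0 = 0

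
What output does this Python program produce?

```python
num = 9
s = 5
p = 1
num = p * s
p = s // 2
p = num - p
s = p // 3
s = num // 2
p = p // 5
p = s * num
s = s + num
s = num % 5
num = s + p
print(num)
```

num = 1*5 = 5
p = 5//2 = 2
p = 5-2 = 3
s = 3//3 = 1
s = 5//2 = 2
p = 3//5 = 0
p = 2*5 = 10
s = 2+5 = 7
s = 5%5 = 0
num = 0+10 = 10

10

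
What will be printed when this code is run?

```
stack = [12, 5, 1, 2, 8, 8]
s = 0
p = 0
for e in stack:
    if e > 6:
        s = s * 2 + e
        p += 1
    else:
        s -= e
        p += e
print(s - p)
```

e=12: >6, s = 0*2+12 = 12; p=1
e=5: not >6, s = 12-5 = 7; p=6
e=1: not >6, s = 7-1 = 6; p=7
e=2: not >6, s = 6-2 = 4; p=9
e=8: >6, s = 4*2+8 = 16; p=10
e=8: >6, s = 16*2+8 = 40; p=11
s-p = 40-11 = 29

29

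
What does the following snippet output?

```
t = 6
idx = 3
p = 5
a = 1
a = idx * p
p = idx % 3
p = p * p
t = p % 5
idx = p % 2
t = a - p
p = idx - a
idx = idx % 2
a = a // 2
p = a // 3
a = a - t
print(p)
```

2

a = 3*5 = 15
p = 3%3 = 0
p = 0*0 = 0
t = 0%5 = 0
idx = 0%2 = 0
t = 15-0 = 15
p = 0-15 = -15
idx = 0%2 = 0
a = 15//2 = 7
p = 7//3 = 2
a = 7-15 = -8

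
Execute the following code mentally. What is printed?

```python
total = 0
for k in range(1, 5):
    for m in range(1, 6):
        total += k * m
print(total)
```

150

k=1,m=1: total = 0+1 = 1
k=1,m=2: total = 1+2 = 3
k=1,m=3: total = 3+3 = 6
k=1,m=4: total = 6+4 = 10
k=1,m=5: total = 10+5 = 15
k=2,m=1: total = 15+2 = 17
k=2,m=2: total = 17+4 = 21
k=2,m=3: total = 21+6 = 27
k=2,m=4: total = 27+8 = 35
k=2,m=5: total = 35+10 = 45
k=3,m=1: total = 45+3 = 48
k=3,m=2: total = 48+6 = 54
k=3,m=3: total = 54+9 = 63
k=3,m=4: total = 63+12 = 75
k=3,m=5: total = 75+15 = 90
k=4,m=1: total = 90+4 = 94
k=4,m=2: total = 94+8 = 102
k=4,m=3: total = 102+12 = 114
k=4,m=4: total = 114+16 = 130
k=4,m=5: total = 130+20 = 150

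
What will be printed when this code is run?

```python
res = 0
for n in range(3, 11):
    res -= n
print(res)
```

n=3: res = 0-3 = -3
n=4: res = (-3)-4 = -7
n=5: res = (-7)-5 = -12
n=6: res = (-12)-6 = -18
n=7: res = (-18)-7 = -25
n=8: res = (-25)-8 = -33
n=9: res = (-33)-9 = -42
n=10: res = (-42)-10 = -52

-52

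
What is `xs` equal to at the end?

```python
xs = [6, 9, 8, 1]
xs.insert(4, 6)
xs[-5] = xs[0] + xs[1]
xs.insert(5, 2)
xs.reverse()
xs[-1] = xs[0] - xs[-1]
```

[2, 6, 1, 8, 9, -13]

insert 6 at 4 → [6, 9, 8, 1, 6]
xs[-5] = xs[0]+xs[1] = 6+9 = 15 → [15, 9, 8, 1, 6]
insert 2 at 5 → [15, 9, 8, 1, 6, 2]
reverse → [2, 6, 1, 8, 9, 15]
xs[-1] = xs[0]-xs[-1] = 2-15 = -13 → [2, 6, 1, 8, 9, -13]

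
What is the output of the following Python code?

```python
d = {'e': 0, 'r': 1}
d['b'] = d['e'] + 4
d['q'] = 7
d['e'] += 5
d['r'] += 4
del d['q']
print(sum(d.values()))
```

14

d['b'] = d['e']+4 = 4 → {'e': 0, 'r': 1, 'b': 4}
d['q'] = 7 → {'e': 0, 'r': 1, 'b': 4, 'q': 7}
d['e'] = 0+5 = 5 → {'e': 5, 'r': 1, 'b': 4, 'q': 7}
d['r'] = 1+4 = 5 → {'e': 5, 'r': 5, 'b': 4, 'q': 7}
del 'q' → {'e': 5, 'r': 5, 'b': 4}
sum of values = 14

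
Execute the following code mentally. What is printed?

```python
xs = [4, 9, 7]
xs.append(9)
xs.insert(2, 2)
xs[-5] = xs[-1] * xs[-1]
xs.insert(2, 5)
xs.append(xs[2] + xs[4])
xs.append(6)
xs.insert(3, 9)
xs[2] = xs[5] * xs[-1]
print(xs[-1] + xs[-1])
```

12

append 9 → [4, 9, 7, 9]
insert 2 at 2 → [4, 9, 2, 7, 9]
xs[-5] = xs[-1]*xs[-1] = 9*9 = 81 → [81, 9, 2, 7, 9]
insert 5 at 2 → [81, 9, 5, 2, 7, 9]
append xs[2]+xs[4] = 5+7 = 12 → [81, 9, 5, 2, 7, 9, 12]
append 6 → [81, 9, 5, 2, 7, 9, 12, 6]
insert 9 at 3 → [81, 9, 5, 9, 2, 7, 9, 12, 6]
xs[2] = xs[5]*xs[-1] = 7*6 = 42 → [81, 9, 42, 9, 2, 7, 9, 12, 6]
xs[-1]+xs[-1] = 6+6 = 12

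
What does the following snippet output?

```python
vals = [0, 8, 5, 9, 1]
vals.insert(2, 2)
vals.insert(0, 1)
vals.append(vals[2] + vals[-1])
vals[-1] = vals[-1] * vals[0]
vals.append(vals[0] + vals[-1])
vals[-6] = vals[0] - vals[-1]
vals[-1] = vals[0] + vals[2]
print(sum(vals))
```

insert 2 at 2 → [0, 8, 2, 5, 9, 1]
insert 1 at 0 → [1, 0, 8, 2, 5, 9, 1]
append vals[2]+vals[-1] = 8+1 = 9 → [1, 0, 8, 2, 5, 9, 1, 9]
vals[-1] = vals[-1]*vals[0] = 9*1 = 9 → [1, 0, 8, 2, 5, 9, 1, 9]
append vals[0]+vals[-1] = 1+9 = 10 → [1, 0, 8, 2, 5, 9, 1, 9, 10]
vals[-6] = vals[0]-vals[-1] = 1-10 = -9 → [1, 0, 8, -9, 5, 9, 1, 9, 10]
vals[-1] = vals[0]+vals[2] = 1+8 = 9 → [1, 0, 8, -9, 5, 9, 1, 9, 9]
sum = 33

33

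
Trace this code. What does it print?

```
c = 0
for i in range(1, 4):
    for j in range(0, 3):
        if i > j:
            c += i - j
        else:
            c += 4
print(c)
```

i=1,j=0: 1>0, c = 0+1 = 1
i=1,j=1: not 1>1, c = 1+4 = 5
i=1,j=2: not 1>2, c = 5+4 = 9
i=2,j=0: 2>0, c = 9+2 = 11
i=2,j=1: 2>1, c = 11+1 = 12
i=2,j=2: not 2>2, c = 12+4 = 16
i=3,j=0: 3>0, c = 16+3 = 19
i=3,j=1: 3>1, c = 19+2 = 21
i=3,j=2: 3>2, c = 21+1 = 22

22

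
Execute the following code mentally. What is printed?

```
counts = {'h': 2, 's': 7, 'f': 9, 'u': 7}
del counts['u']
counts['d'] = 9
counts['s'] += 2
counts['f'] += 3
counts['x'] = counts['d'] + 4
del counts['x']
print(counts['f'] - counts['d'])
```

del 'u' → {'h': 2, 's': 7, 'f': 9}
counts['d'] = 9 → {'h': 2, 's': 7, 'f': 9, 'd': 9}
counts['s'] = 7+2 = 9 → {'h': 2, 's': 9, 'f': 9, 'd': 9}
counts['f'] = 9+3 = 12 → {'h': 2, 's': 9, 'f': 12, 'd': 9}
counts['x'] = counts['d']+4 = 13 → {'h': 2, 's': 9, 'f': 12, 'd': 9, 'x': 13}
del 'x' → {'h': 2, 's': 9, 'f': 12, 'd': 9}
counts['f']-counts['d'] = 12-9 = 3

3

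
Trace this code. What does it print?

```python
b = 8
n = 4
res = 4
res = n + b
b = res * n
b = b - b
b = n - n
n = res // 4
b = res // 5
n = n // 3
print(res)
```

res = 4+8 = 12
b = 12*4 = 48
b = 48-48 = 0
b = 4-4 = 0
n = 12//4 = 3
b = 12//5 = 2
n = 3//3 = 1

12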